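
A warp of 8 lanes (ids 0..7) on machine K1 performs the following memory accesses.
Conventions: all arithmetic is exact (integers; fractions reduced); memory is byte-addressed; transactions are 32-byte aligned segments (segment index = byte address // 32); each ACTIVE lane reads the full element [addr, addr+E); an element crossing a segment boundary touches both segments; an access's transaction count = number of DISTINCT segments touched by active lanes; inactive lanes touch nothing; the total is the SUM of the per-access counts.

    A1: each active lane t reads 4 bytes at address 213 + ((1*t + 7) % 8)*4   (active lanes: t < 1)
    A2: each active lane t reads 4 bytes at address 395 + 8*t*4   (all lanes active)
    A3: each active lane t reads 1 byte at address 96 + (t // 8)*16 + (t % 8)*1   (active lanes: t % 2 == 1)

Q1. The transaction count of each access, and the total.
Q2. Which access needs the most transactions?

A1: 1 transaction
A2: 8 transactions
A3: 1 transaction

Answer: 1,8,1; total 10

Answer: A2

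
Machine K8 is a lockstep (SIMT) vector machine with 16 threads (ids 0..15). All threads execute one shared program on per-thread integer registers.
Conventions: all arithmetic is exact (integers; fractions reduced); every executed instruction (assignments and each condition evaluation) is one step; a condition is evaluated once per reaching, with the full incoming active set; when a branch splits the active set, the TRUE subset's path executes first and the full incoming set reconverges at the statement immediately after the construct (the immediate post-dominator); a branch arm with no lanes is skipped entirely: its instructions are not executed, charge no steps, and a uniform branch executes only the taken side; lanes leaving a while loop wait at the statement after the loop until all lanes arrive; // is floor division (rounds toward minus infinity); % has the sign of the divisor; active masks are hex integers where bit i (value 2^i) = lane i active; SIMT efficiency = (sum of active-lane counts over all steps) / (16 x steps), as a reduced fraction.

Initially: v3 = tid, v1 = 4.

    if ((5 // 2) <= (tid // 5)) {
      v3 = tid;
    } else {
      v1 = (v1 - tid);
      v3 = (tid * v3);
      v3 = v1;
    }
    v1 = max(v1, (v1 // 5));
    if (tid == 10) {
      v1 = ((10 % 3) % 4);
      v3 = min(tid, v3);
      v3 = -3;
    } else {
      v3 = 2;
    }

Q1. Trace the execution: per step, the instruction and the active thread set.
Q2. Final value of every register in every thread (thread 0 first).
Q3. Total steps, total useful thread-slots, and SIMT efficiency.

step 0: eval ((5 // 2) <= (tid // 5)) 0xffff
step 1: v3 <- tid                    0xfc00
step 2: v1 <- (v1 - tid)             0x03ff
step 3: v3 <- (tid * v3)             0x03ff
step 4: v3 <- v1                     0x03ff
step 5: v1 <- max(v1, (v1 // 5))     0xffff
step 6: eval (tid == 10)             0xffff
step 7: v1 <- ((10 % 3) % 4)         0x0400
step 8: v3 <- min(tid, v3)           0x0400
step 9: v3 <- -3                     0x0400
step 10: v3 <- 2                      0xfbff

Answer: 11 steps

v3: 2,2,2,2,2,2,2,2,2,2,-3,2,2,2,2,2
v1: 4,3,2,1,0,-1,-1,-1,-1,-1,1,4,4,4,4,4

steps = 11; useful = 102; efficiency = 102/176 = 51/88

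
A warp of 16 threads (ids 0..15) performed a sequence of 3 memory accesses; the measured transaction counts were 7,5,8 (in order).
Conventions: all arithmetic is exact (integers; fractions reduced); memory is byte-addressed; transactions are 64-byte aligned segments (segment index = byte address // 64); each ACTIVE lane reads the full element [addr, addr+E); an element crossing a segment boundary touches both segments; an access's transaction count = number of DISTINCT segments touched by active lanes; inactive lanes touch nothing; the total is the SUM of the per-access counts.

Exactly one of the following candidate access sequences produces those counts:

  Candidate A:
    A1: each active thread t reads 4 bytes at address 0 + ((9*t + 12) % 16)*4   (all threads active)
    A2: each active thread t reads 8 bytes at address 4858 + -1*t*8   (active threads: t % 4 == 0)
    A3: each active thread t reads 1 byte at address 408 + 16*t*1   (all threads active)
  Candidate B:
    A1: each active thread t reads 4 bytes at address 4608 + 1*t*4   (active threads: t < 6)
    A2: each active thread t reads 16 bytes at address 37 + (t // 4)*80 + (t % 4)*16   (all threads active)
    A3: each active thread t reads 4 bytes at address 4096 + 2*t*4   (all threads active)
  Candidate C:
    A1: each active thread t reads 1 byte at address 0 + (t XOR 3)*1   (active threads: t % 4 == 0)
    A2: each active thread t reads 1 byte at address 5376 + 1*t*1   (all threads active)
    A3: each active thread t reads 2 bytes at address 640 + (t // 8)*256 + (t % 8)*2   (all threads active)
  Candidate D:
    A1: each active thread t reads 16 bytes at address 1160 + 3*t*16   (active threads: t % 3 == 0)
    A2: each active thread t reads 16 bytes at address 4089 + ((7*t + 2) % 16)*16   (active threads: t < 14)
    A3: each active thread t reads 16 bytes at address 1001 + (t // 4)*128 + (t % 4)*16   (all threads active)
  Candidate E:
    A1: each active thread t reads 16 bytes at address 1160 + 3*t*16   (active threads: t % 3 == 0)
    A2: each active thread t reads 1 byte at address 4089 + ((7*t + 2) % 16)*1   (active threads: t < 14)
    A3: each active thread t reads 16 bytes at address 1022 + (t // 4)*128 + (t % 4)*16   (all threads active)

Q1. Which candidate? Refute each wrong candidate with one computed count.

A: A1 gives 1 transaction, not 7
B: A1 gives 1 transaction, not 7
C: A1 gives 1 transaction, not 7
E: A2 gives 2 transactions, not 5
D: all counts match (7,5,8)

Answer: D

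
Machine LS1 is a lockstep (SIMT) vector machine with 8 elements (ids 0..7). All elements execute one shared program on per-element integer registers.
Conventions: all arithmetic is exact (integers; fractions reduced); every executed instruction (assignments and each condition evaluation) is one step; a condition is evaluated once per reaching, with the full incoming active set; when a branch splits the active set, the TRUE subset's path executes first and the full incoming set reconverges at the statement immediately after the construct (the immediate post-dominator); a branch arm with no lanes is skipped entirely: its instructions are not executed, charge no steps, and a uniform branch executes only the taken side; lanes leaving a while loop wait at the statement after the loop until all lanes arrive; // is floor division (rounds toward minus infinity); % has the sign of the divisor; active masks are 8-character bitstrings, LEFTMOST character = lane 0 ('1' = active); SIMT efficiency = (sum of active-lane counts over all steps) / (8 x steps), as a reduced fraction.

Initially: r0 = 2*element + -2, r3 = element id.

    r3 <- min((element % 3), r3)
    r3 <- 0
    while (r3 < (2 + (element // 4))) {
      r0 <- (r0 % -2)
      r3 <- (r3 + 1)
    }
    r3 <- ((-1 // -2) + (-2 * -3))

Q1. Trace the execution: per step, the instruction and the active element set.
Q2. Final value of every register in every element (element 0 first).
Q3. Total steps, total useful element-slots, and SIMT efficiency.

step 0: r3 <- min((element % 3), r3) 11111111
step 1: r3 <- 0                      11111111
step 2: eval (r3 < (2 + (element // 4))) 11111111
step 3: r0 <- (r0 % -2)              11111111
step 4: r3 <- (r3 + 1)               11111111
step 5: eval (r3 < (2 + (element // 4))) 11111111
step 6: r0 <- (r0 % -2)              11111111
step 7: r3 <- (r3 + 1)               11111111
step 8: eval (r3 < (2 + (element // 4))) 11111111
step 9: r0 <- (r0 % -2)              00001111
step 10: r3 <- (r3 + 1)               00001111
step 11: eval (r3 < (2 + (element // 4))) 00001111
step 12: r3 <- ((-1 // -2) + (-2 * -3)) 11111111

Answer: 13 steps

r0: 0,0,0,0,0,0,0,0
r3: 6,6,6,6,6,6,6,6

steps = 13; useful = 92; efficiency = 92/104 = 23/26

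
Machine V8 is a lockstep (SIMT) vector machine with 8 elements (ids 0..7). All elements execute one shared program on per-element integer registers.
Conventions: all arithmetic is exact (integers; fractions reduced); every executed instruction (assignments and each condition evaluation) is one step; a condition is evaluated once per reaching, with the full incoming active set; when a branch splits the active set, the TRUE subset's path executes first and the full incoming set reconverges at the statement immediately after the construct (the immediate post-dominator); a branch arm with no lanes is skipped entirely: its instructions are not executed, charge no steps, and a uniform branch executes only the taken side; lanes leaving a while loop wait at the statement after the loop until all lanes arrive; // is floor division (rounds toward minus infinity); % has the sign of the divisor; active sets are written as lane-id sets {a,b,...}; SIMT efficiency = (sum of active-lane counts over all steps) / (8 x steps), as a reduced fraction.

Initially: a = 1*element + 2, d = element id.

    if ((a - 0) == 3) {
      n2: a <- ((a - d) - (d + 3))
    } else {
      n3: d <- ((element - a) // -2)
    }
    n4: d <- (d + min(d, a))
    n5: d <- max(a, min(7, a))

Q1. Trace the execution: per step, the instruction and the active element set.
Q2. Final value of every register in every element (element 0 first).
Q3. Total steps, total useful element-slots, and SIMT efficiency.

step 0: eval ((a - 0) == 3)          {0,1,2,3,4,5,6,7}
step 1: a <- ((a - d) - (d + 3))     {1}
step 2: d <- ((element - a) // -2)   {0,2,3,4,5,6,7}
step 3: d <- (d + min(d, a))         {0,1,2,3,4,5,6,7}
step 4: d <- max(a, min(7, a))       {0,1,2,3,4,5,6,7}

Answer: 5 steps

a: 2,-2,4,5,6,7,8,9
d: 2,-2,4,5,6,7,8,9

steps = 5; useful = 32; efficiency = 32/40 = 4/5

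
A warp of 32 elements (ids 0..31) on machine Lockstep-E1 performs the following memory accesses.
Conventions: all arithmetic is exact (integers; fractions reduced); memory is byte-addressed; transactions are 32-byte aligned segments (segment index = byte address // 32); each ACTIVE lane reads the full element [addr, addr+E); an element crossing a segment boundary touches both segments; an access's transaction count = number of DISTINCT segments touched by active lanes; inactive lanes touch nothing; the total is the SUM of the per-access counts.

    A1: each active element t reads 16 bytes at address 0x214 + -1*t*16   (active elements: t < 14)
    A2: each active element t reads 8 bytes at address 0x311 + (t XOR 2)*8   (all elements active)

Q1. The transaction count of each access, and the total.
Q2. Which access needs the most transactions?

A1: 8 transactions
A2: 9 transactions

Answer: 8,9; total 17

Answer: A2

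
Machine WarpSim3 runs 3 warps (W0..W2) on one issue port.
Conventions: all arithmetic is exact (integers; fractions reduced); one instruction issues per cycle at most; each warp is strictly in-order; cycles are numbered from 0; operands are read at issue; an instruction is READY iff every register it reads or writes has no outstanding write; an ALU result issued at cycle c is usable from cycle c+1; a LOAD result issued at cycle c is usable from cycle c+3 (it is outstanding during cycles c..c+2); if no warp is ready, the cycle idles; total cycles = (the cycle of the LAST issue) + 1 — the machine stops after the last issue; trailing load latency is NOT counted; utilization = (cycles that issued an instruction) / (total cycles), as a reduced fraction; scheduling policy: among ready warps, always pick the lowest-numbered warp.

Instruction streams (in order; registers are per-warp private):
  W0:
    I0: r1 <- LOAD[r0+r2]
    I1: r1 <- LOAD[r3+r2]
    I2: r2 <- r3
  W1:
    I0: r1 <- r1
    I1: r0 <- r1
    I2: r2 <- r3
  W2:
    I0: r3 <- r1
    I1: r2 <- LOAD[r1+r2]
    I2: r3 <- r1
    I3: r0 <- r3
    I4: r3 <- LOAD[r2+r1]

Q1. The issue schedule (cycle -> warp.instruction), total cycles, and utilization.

cycle 0: W0.I0
cycle 1: W1.I0
cycle 2: W1.I1
cycle 3: W0.I1
cycle 4: W0.I2
cycle 5: W1.I2
cycle 6: W2.I0
cycle 7: W2.I1
cycle 8: W2.I2
cycle 9: W2.I3
cycle 10: W2.I4

Answer: 11 cycles, utilization 1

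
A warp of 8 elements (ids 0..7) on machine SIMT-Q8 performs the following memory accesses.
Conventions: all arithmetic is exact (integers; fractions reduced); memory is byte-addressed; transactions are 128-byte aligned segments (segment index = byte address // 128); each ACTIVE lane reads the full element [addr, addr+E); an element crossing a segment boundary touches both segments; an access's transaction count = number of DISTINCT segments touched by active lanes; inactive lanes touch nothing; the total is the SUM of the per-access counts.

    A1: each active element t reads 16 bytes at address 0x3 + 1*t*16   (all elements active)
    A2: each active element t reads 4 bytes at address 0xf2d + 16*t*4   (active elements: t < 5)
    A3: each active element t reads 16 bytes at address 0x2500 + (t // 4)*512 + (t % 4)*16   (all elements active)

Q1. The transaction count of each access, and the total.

A1: 2 transactions
A2: 3 transactions
A3: 2 transactions

Answer: 2,3,2; total 7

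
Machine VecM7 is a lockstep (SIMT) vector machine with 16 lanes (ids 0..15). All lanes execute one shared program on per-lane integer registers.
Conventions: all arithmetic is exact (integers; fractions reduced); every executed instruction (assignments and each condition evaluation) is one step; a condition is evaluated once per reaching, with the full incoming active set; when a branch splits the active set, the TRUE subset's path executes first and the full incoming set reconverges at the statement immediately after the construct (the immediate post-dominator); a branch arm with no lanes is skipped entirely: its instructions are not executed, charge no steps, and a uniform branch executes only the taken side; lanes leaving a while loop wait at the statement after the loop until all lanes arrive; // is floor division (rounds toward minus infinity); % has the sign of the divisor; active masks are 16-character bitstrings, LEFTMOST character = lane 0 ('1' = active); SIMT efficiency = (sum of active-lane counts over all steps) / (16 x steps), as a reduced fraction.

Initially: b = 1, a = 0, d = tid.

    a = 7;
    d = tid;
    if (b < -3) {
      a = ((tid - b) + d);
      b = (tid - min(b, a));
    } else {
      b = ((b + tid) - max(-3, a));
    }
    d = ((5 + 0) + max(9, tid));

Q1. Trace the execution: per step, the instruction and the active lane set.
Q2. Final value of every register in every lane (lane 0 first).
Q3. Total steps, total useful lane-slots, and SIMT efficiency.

step 0: a <- 7                       1111111111111111
step 1: d <- tid                     1111111111111111
step 2: eval (b < -3)                1111111111111111
step 3: b <- ((b + tid) - max(-3, a)) 1111111111111111
step 4: d <- ((5 + 0) + max(9, tid)) 1111111111111111

Answer: 5 steps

b: -6,-5,-4,-3,-2,-1,0,1,2,3,4,5,6,7,8,9
a: 7,7,7,7,7,7,7,7,7,7,7,7,7,7,7,7
d: 14,14,14,14,14,14,14,14,14,14,15,16,17,18,19,20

steps = 5; useful = 80; efficiency = 80/80 = 1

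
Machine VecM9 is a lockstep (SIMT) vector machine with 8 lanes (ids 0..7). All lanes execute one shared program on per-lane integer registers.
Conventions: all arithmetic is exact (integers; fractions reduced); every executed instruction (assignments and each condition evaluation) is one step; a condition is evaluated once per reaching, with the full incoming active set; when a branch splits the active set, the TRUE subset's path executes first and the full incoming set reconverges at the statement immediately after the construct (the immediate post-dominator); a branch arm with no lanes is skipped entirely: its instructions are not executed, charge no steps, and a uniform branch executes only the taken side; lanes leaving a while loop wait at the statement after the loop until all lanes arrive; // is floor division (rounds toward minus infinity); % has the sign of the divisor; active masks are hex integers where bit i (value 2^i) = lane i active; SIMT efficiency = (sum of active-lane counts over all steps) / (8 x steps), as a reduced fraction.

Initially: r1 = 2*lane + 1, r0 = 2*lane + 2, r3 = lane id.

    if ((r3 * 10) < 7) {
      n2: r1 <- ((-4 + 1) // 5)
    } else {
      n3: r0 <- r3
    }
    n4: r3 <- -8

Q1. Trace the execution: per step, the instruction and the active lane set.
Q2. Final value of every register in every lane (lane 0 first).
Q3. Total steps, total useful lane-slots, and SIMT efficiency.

step 0: eval ((r3 * 10) < 7)         0xff
step 1: r1 <- ((-4 + 1) // 5)        0x01
step 2: r0 <- r3                     0xfe
step 3: r3 <- -8                     0xff

Answer: 4 steps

r1: -1,3,5,7,9,11,13,15
r0: 2,1,2,3,4,5,6,7
r3: -8,-8,-8,-8,-8,-8,-8,-8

steps = 4; useful = 24; efficiency = 24/32 = 3/4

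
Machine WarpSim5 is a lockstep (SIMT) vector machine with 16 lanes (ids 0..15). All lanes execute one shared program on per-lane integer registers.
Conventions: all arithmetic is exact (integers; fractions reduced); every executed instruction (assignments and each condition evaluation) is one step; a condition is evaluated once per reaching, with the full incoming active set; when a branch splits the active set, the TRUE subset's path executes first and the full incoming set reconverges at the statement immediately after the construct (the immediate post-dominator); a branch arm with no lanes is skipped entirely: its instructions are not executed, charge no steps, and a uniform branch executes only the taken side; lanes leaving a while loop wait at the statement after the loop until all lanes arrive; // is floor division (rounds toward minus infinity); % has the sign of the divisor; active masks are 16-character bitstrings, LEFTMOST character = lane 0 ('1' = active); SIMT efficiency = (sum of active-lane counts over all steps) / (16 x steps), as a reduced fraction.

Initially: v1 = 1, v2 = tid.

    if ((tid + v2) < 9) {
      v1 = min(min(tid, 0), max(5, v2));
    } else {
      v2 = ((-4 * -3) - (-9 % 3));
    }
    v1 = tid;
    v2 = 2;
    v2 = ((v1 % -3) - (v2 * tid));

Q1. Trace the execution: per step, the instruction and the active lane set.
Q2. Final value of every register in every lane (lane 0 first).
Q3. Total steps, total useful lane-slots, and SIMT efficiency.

step 0: eval ((tid + v2) < 9)        1111111111111111
step 1: v1 <- min(min(tid, 0), max(5, v2)) 1111100000000000
step 2: v2 <- ((-4 * -3) - (-9 % 3)) 0000011111111111
step 3: v1 <- tid                    1111111111111111
step 4: v2 <- 2                      1111111111111111
step 5: v2 <- ((v1 % -3) - (v2 * tid)) 1111111111111111

Answer: 6 steps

v1: 0,1,2,3,4,5,6,7,8,9,10,11,12,13,14,15
v2: 0,-4,-5,-6,-10,-11,-12,-16,-17,-18,-22,-23,-24,-28,-29,-30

steps = 6; useful = 80; efficiency = 80/96 = 5/6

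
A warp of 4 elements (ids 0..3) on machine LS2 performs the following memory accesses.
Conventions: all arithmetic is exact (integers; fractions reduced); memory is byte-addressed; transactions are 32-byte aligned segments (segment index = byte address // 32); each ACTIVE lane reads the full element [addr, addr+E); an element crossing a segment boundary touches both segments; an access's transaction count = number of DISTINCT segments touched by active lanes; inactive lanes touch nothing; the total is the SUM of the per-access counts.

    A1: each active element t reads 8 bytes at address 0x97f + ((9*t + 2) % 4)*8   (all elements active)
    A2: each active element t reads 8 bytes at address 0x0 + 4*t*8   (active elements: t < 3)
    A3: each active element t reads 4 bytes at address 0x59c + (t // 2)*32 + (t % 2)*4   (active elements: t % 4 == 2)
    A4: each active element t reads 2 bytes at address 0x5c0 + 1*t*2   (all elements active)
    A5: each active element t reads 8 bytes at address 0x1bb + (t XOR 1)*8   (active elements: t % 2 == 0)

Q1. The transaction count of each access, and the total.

A1: 2 transactions
A2: 3 transactions
A3: 1 transaction
A4: 1 transaction
A5: 1 transaction

Answer: 2,3,1,1,1; total 8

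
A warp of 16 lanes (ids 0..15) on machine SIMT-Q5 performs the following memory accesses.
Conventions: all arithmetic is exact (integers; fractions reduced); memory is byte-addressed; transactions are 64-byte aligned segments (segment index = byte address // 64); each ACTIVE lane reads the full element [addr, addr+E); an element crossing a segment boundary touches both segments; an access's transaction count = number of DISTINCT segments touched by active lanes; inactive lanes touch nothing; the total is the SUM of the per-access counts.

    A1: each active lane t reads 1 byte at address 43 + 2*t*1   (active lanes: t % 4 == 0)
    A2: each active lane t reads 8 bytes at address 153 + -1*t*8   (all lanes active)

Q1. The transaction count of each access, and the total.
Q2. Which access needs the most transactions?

A1: 2 transactions
A2: 3 transactions

Answer: 2,3; total 5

Answer: A2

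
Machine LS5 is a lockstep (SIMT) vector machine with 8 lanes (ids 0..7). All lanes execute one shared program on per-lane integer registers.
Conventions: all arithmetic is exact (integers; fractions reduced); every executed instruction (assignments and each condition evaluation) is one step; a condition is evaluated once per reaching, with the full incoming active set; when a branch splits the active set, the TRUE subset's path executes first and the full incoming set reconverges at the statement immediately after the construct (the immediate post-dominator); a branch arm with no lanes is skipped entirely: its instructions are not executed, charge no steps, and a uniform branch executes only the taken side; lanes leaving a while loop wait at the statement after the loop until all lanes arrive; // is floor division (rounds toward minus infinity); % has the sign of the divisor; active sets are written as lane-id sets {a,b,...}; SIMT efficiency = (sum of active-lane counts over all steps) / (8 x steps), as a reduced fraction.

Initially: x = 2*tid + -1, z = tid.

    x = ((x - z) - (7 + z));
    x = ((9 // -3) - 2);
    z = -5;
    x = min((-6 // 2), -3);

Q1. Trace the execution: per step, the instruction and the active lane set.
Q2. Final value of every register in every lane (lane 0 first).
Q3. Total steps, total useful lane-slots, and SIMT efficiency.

step 0: x <- ((x - z) - (7 + z))     {0,1,2,3,4,5,6,7}
step 1: x <- ((9 // -3) - 2)         {0,1,2,3,4,5,6,7}
step 2: z <- -5                      {0,1,2,3,4,5,6,7}
step 3: x <- min((-6 // 2), -3)      {0,1,2,3,4,5,6,7}

Answer: 4 steps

x: -3,-3,-3,-3,-3,-3,-3,-3
z: -5,-5,-5,-5,-5,-5,-5,-5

steps = 4; useful = 32; efficiency = 32/32 = 1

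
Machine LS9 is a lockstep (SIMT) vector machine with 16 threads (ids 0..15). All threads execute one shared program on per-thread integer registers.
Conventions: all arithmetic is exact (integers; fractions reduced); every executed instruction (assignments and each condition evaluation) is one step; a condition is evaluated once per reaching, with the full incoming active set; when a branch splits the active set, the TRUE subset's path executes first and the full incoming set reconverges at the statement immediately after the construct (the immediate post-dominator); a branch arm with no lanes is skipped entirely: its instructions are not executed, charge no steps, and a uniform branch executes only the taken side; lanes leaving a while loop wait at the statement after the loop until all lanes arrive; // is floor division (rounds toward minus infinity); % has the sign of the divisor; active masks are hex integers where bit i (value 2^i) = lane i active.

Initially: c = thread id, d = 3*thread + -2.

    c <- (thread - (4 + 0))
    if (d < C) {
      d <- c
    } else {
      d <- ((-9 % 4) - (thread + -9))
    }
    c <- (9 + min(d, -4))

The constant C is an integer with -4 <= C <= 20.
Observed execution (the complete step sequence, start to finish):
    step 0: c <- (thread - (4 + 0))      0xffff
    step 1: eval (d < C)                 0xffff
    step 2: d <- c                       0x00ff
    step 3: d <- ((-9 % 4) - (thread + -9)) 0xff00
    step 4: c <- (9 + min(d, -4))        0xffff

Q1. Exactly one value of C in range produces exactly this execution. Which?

Answer: C = 20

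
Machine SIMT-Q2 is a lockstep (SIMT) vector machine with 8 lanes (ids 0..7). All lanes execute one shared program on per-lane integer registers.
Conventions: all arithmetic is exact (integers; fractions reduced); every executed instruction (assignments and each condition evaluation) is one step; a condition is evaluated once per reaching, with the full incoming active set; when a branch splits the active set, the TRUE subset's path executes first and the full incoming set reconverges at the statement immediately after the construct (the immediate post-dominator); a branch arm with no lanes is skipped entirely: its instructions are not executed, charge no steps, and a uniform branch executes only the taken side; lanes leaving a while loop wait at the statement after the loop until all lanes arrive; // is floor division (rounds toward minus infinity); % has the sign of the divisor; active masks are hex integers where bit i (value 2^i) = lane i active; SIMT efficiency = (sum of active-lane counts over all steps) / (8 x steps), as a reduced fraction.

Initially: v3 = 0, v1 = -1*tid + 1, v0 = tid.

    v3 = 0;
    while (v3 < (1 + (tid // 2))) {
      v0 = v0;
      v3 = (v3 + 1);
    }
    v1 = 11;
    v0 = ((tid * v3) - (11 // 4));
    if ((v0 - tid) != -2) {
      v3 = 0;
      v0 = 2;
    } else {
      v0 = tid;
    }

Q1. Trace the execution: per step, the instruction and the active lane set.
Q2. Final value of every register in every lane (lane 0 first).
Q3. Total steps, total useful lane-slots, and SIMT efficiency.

step 0: v3 <- 0                      0xff
step 1: eval (v3 < (1 + (tid // 2))) 0xff
step 2: v0 <- v0                     0xff
step 3: v3 <- (v3 + 1)               0xff
step 4: eval (v3 < (1 + (tid // 2))) 0xff
step 5: v0 <- v0                     0xfc
step 6: v3 <- (v3 + 1)               0xfc
step 7: eval (v3 < (1 + (tid // 2))) 0xfc
step 8: v0 <- v0                     0xf0
step 9: v3 <- (v3 + 1)               0xf0
step 10: eval (v3 < (1 + (tid // 2))) 0xf0
step 11: v0 <- v0                     0xc0
step 12: v3 <- (v3 + 1)               0xc0
step 13: eval (v3 < (1 + (tid // 2))) 0xc0
step 14: v1 <- 11                     0xff
step 15: v0 <- ((tid * v3) - (11 // 4)) 0xff
step 16: eval ((v0 - tid) != -2)      0xff
step 17: v3 <- 0                      0xfc
step 18: v0 <- 2                      0xfc
step 19: v0 <- tid                    0x03

Answer: 20 steps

v3: 1,1,0,0,0,0,0,0
v1: 11,11,11,11,11,11,11,11
v0: 0,1,2,2,2,2,2,2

steps = 20; useful = 114; efficiency = 114/160 = 57/80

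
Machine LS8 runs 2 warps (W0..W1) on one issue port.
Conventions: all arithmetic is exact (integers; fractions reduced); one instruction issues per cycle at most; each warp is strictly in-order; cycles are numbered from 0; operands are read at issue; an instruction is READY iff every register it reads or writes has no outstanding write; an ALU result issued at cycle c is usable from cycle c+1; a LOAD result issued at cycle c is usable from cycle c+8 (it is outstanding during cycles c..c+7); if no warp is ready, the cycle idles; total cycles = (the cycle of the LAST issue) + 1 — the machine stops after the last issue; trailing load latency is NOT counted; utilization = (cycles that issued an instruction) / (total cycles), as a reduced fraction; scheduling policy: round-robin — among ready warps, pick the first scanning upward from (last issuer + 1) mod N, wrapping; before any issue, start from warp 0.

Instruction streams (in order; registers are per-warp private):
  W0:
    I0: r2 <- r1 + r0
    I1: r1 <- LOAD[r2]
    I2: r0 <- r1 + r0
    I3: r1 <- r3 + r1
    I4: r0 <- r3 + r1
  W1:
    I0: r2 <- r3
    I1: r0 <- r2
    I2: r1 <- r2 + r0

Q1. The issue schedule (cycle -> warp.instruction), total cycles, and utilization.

cycle 0: W0.I0
cycle 1: W1.I0
cycle 2: W0.I1
cycle 3: W1.I1
cycle 4: W1.I2
cycle 5: idle
cycle 6: idle
cycle 7: idle
cycle 8: idle
cycle 9: idle
cycle 10: W0.I2
cycle 11: W0.I3
cycle 12: W0.I4

Answer: 13 cycles, utilization 8/13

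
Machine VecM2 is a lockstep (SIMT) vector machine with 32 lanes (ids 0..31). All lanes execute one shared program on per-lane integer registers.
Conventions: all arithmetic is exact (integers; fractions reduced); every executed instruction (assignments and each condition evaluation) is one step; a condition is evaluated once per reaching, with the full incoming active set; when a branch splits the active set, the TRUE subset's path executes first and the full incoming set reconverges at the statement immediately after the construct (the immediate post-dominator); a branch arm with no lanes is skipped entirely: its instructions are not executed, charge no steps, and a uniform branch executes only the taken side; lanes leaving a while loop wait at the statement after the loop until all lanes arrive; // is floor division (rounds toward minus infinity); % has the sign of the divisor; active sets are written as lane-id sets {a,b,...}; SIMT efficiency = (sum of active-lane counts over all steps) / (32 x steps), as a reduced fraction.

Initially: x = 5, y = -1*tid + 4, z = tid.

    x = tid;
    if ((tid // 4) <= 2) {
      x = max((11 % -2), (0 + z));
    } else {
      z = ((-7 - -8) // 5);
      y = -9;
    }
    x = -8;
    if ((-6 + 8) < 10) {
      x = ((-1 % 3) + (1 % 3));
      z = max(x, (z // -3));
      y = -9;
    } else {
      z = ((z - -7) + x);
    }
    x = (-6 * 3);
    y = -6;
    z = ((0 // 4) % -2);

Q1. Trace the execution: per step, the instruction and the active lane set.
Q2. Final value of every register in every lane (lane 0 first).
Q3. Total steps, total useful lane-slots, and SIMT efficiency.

step 0: x <- tid                     {0,1,2,3,4,5,6,7,8,9,10,11,12,13,14,15,16,17,18,19,20,21,22,23,24,25,26,27,28,29,30,31}
step 1: eval ((tid // 4) <= 2)       {0,1,2,3,4,5,6,7,8,9,10,11,12,13,14,15,16,17,18,19,20,21,22,23,24,25,26,27,28,29,30,31}
step 2: x <- max((11 % -2), (0 + z)) {0,1,2,3,4,5,6,7,8,9,10,11}
step 3: z <- ((-7 - -8) // 5)        {12,13,14,15,16,17,18,19,20,21,22,23,24,25,26,27,28,29,30,31}
step 4: y <- -9                      {12,13,14,15,16,17,18,19,20,21,22,23,24,25,26,27,28,29,30,31}
step 5: x <- -8                      {0,1,2,3,4,5,6,7,8,9,10,11,12,13,14,15,16,17,18,19,20,21,22,23,24,25,26,27,28,29,30,31}
step 6: eval ((-6 + 8) < 10)         {0,1,2,3,4,5,6,7,8,9,10,11,12,13,14,15,16,17,18,19,20,21,22,23,24,25,26,27,28,29,30,31}
step 7: x <- ((-1 % 3) + (1 % 3))    {0,1,2,3,4,5,6,7,8,9,10,11,12,13,14,15,16,17,18,19,20,21,22,23,24,25,26,27,28,29,30,31}
step 8: z <- max(x, (z // -3))       {0,1,2,3,4,5,6,7,8,9,10,11,12,13,14,15,16,17,18,19,20,21,22,23,24,25,26,27,28,29,30,31}
step 9: y <- -9                      {0,1,2,3,4,5,6,7,8,9,10,11,12,13,14,15,16,17,18,19,20,21,22,23,24,25,26,27,28,29,30,31}
step 10: x <- (-6 * 3)                {0,1,2,3,4,5,6,7,8,9,10,11,12,13,14,15,16,17,18,19,20,21,22,23,24,25,26,27,28,29,30,31}
step 11: y <- -6                      {0,1,2,3,4,5,6,7,8,9,10,11,12,13,14,15,16,17,18,19,20,21,22,23,24,25,26,27,28,29,30,31}
step 12: z <- ((0 // 4) % -2)         {0,1,2,3,4,5,6,7,8,9,10,11,12,13,14,15,16,17,18,19,20,21,22,23,24,25,26,27,28,29,30,31}

Answer: 13 steps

x: -18,-18,-18,-18,-18,-18,-18,-18,-18,-18,-18,-18,-18,-18,-18,-18,-18,-18,-18,-18,-18,-18,-18,-18,-18,-18,-18,-18,-18,-18,-18,-18
y: -6,-6,-6,-6,-6,-6,-6,-6,-6,-6,-6,-6,-6,-6,-6,-6,-6,-6,-6,-6,-6,-6,-6,-6,-6,-6,-6,-6,-6,-6,-6,-6
z: 0,0,0,0,0,0,0,0,0,0,0,0,0,0,0,0,0,0,0,0,0,0,0,0,0,0,0,0,0,0,0,0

steps = 13; useful = 372; efficiency = 372/416 = 93/104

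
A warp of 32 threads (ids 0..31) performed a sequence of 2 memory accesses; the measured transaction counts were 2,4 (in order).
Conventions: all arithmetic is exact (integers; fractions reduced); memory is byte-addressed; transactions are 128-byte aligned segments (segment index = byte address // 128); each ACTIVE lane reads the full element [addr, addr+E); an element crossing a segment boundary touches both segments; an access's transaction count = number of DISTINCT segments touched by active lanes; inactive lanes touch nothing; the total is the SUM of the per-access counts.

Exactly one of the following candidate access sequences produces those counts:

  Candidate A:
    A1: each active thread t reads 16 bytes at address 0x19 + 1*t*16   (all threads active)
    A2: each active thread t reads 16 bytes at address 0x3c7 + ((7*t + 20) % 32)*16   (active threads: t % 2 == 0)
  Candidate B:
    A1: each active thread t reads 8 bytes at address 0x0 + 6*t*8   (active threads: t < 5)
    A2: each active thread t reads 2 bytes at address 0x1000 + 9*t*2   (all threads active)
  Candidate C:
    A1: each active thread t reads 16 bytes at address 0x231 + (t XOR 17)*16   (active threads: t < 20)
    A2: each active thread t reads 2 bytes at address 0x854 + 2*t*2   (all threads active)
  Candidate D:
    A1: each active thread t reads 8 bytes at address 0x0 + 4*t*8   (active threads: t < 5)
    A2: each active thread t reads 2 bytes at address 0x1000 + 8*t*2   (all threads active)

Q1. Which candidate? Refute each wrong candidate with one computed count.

A: A1 gives 5 transactions, not 2
B: A2 gives 5 transactions, not 4
C: A1 gives 4 transactions, not 2
D: all counts match (2,4)

Answer: D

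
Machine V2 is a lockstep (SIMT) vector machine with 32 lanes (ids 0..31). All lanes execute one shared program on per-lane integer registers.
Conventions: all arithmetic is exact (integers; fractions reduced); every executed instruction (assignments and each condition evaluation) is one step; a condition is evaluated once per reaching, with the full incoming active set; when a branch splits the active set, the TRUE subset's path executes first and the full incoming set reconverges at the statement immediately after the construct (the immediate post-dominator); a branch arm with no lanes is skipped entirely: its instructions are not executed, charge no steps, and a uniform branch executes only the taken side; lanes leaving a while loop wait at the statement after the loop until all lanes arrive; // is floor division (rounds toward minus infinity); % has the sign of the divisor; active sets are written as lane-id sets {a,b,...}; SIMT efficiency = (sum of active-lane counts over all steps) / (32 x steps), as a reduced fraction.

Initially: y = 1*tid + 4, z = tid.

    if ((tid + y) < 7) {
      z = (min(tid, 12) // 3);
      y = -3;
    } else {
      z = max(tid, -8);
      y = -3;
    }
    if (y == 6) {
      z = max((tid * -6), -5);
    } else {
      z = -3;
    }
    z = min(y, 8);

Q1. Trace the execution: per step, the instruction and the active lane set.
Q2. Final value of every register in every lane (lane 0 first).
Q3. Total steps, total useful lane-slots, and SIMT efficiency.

step 0: eval ((tid + y) < 7)         {0,1,2,3,4,5,6,7,8,9,10,11,12,13,14,15,16,17,18,19,20,21,22,23,24,25,26,27,28,29,30,31}
step 1: z <- (min(tid, 12) // 3)     {0,1}
step 2: y <- -3                      {0,1}
step 3: z <- max(tid, -8)            {2,3,4,5,6,7,8,9,10,11,12,13,14,15,16,17,18,19,20,21,22,23,24,25,26,27,28,29,30,31}
step 4: y <- -3                      {2,3,4,5,6,7,8,9,10,11,12,13,14,15,16,17,18,19,20,21,22,23,24,25,26,27,28,29,30,31}
step 5: eval (y == 6)                {0,1,2,3,4,5,6,7,8,9,10,11,12,13,14,15,16,17,18,19,20,21,22,23,24,25,26,27,28,29,30,31}
step 6: z <- -3                      {0,1,2,3,4,5,6,7,8,9,10,11,12,13,14,15,16,17,18,19,20,21,22,23,24,25,26,27,28,29,30,31}
step 7: z <- min(y, 8)               {0,1,2,3,4,5,6,7,8,9,10,11,12,13,14,15,16,17,18,19,20,21,22,23,24,25,26,27,28,29,30,31}

Answer: 8 steps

y: -3,-3,-3,-3,-3,-3,-3,-3,-3,-3,-3,-3,-3,-3,-3,-3,-3,-3,-3,-3,-3,-3,-3,-3,-3,-3,-3,-3,-3,-3,-3,-3
z: -3,-3,-3,-3,-3,-3,-3,-3,-3,-3,-3,-3,-3,-3,-3,-3,-3,-3,-3,-3,-3,-3,-3,-3,-3,-3,-3,-3,-3,-3,-3,-3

steps = 8; useful = 192; efficiency = 192/256 = 3/4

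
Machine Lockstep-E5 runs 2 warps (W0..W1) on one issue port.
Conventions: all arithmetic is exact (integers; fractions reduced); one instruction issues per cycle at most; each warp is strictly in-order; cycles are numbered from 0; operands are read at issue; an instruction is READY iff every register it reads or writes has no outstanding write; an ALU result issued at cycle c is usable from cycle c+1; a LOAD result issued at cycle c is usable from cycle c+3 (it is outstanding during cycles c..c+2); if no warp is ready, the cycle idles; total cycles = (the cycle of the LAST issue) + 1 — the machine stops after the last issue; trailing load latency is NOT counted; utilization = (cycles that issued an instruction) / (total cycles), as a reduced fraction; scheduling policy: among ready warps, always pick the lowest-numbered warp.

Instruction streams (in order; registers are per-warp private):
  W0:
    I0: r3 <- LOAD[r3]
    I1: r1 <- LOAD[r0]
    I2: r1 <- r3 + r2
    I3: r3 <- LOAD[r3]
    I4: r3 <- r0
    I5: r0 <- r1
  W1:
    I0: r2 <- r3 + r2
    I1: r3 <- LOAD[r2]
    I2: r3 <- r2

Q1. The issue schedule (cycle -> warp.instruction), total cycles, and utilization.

cycle 0: W0.I0
cycle 1: W0.I1
cycle 2: W1.I0
cycle 3: W1.I1
cycle 4: W0.I2
cycle 5: W0.I3
cycle 6: W1.I2
cycle 7: idle
cycle 8: W0.I4
cycle 9: W0.I5

Answer: 10 cycles, utilization 9/10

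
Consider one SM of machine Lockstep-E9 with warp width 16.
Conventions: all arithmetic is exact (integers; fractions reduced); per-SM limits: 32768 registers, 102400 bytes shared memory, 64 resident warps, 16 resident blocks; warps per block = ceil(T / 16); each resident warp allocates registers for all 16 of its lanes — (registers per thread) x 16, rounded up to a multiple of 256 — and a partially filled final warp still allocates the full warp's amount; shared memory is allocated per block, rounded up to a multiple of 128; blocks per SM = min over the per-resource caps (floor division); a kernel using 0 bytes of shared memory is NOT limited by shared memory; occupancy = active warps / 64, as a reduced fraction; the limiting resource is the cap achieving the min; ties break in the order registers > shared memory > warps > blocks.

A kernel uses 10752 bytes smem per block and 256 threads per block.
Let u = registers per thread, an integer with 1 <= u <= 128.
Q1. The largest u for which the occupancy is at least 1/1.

Answer: u = 32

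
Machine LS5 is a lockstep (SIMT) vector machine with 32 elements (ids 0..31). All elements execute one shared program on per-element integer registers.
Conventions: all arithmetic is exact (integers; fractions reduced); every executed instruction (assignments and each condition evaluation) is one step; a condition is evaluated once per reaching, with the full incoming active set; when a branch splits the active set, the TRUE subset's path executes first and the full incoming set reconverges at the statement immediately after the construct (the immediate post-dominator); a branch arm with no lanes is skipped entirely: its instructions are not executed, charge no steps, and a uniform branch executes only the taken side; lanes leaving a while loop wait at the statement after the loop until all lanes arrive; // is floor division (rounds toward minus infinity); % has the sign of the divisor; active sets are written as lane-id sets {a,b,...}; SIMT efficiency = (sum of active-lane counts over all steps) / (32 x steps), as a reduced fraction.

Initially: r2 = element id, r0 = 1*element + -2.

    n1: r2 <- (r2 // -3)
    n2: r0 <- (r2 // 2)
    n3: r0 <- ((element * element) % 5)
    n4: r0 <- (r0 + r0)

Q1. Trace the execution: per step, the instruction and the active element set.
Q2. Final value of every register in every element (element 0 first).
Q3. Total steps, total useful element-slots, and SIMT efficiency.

step 0: r2 <- (r2 // -3)             {0,1,2,3,4,5,6,7,8,9,10,11,12,13,14,15,16,17,18,19,20,21,22,23,24,25,26,27,28,29,30,31}
step 1: r0 <- (r2 // 2)              {0,1,2,3,4,5,6,7,8,9,10,11,12,13,14,15,16,17,18,19,20,21,22,23,24,25,26,27,28,29,30,31}
step 2: r0 <- ((element * element) % 5) {0,1,2,3,4,5,6,7,8,9,10,11,12,13,14,15,16,17,18,19,20,21,22,23,24,25,26,27,28,29,30,31}
step 3: r0 <- (r0 + r0)              {0,1,2,3,4,5,6,7,8,9,10,11,12,13,14,15,16,17,18,19,20,21,22,23,24,25,26,27,28,29,30,31}

Answer: 4 steps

r2: 0,-1,-1,-1,-2,-2,-2,-3,-3,-3,-4,-4,-4,-5,-5,-5,-6,-6,-6,-7,-7,-7,-8,-8,-8,-9,-9,-9,-10,-10,-10,-11
r0: 0,2,8,8,2,0,2,8,8,2,0,2,8,8,2,0,2,8,8,2,0,2,8,8,2,0,2,8,8,2,0,2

steps = 4; useful = 128; efficiency = 128/128 = 1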